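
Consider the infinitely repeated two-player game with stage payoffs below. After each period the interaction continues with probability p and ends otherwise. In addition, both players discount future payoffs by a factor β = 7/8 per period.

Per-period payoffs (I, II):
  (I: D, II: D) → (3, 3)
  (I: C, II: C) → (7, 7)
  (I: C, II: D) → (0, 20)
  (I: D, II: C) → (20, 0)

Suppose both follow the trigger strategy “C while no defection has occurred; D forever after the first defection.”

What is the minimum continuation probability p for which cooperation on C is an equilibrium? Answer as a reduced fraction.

104/119

With continuation probability p and discount β, the effective per-period discount factor is βp.
Grim-trigger IC: βp ≥ (20−7)/(20−3) = 13/17.
So p ≥ (13/17)/(7/8) = 104/119.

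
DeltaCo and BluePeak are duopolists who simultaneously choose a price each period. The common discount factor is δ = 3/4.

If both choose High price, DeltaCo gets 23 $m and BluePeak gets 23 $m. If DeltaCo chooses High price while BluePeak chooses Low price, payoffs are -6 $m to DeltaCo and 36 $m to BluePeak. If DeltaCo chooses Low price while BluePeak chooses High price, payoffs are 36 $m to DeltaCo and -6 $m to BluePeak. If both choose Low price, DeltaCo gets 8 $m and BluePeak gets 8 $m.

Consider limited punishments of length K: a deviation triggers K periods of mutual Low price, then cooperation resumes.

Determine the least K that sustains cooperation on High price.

No profitable deviation requires (23−8)(δ+…+δ^K) ≥ 36−23, i.e. δ+…+δ^K ≥ 13/15 ≈ 0.8667.
With δ = 3/4, the partial sums are K=1: 0.7500, K=2: 1.3125.
K = 2 is the first length at which the sum reaches 0.8667.

2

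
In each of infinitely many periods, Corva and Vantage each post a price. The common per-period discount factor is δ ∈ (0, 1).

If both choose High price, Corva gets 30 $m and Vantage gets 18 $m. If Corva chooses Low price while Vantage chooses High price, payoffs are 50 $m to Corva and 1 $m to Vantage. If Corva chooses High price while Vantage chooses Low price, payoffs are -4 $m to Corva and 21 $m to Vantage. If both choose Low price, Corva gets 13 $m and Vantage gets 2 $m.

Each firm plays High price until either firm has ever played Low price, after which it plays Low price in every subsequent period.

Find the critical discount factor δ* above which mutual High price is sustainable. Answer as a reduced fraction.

20/37

Corva: cooperation gives 30 each period; deviation gives 50 once then 13 forever.
  30/(1−δ) ≥ 50 + 13δ/(1−δ) ⇒ δ ≥ 20/37.
Vantage: cooperation gives 18 each period; deviation gives 21 once then 2 forever.
  δ ≥ 3/19.
Both must hold, so the binding constraint is Corva's: δ ≥ 20/37.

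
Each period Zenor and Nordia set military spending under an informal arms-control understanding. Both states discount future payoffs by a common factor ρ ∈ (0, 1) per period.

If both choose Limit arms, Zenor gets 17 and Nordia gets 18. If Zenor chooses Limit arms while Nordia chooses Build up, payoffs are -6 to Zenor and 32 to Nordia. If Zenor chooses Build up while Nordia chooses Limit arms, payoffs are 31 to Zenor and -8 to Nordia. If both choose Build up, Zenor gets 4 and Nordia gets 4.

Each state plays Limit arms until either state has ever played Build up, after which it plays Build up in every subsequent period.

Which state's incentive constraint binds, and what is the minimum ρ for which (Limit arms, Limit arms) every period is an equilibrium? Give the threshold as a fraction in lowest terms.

For Zenor: deviation gain 31−17 = 14, per-period punishment loss 17−4 = 13. IC gives ρ ≥ 14/27.
For Nordia: gain 14, loss 14 per period, so ρ ≥ 14/28 = 1/2.
The tighter constraint is Zenor's, so cooperation needs ρ ≥ 14/27.

Zenor; ρ ≥ 14/27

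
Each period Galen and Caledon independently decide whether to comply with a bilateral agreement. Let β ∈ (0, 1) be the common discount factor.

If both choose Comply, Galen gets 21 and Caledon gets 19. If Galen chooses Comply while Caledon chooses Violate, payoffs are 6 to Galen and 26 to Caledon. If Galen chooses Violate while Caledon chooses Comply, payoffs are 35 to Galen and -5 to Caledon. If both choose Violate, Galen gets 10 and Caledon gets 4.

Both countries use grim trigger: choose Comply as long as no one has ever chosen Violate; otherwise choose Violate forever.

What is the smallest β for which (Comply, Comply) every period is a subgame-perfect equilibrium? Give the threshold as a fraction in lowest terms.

14/25

Galen: cooperation gives 21 each period; deviation gives 35 once then 10 forever.
  21/(1−β) ≥ 35 + 10β/(1−β) ⇒ β ≥ 14/25.
Caledon: cooperation gives 19 each period; deviation gives 26 once then 4 forever.
  β ≥ 7/22.
Both must hold, so the binding constraint is Galen's: β ≥ 14/25.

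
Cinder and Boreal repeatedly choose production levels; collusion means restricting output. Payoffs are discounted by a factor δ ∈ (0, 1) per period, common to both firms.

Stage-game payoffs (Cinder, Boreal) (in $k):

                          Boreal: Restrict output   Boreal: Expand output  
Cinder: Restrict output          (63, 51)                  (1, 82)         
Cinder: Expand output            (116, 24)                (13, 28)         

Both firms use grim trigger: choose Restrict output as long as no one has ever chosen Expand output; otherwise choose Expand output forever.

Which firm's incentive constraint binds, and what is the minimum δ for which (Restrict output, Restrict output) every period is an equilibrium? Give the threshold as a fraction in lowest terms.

Cinder: cooperation gives 63 each period; deviation gives 116 once then 13 forever.
  63/(1−δ) ≥ 116 + 13δ/(1−δ) ⇒ δ ≥ 53/103.
Boreal: cooperation gives 51 each period; deviation gives 82 once then 28 forever.
  δ ≥ 31/54.
Both must hold, so the binding constraint is Boreal's: δ ≥ 31/54.

Boreal; δ ≥ 31/54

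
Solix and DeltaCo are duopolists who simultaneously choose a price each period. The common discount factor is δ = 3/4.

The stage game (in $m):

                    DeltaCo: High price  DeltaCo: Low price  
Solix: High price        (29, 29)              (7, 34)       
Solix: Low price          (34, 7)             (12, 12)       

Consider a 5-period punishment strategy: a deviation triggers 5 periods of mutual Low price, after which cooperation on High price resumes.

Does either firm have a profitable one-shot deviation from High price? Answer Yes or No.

No

IC: δ+…+δ^5 ≥ (34−29)/(29−12) = 5/17.
At δ = 3/4: partial sum = 2.2881 ≥ 0.2941. Cooperation sustainable.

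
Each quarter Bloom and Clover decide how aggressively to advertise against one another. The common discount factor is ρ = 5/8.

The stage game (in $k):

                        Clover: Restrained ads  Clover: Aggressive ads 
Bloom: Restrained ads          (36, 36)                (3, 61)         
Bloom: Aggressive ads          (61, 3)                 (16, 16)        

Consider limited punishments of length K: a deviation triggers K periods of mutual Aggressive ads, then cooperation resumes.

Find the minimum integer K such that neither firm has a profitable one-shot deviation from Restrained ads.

3

No profitable deviation requires (36−16)(ρ+…+ρ^K) ≥ 61−36, i.e. ρ+…+ρ^K ≥ 5/4 ≈ 1.2500.
With ρ = 5/8, the partial sums are K=1: 0.6250, K=2: 1.0156, K=3: 1.2598.
K = 3 is the first length at which the sum reaches 1.2500.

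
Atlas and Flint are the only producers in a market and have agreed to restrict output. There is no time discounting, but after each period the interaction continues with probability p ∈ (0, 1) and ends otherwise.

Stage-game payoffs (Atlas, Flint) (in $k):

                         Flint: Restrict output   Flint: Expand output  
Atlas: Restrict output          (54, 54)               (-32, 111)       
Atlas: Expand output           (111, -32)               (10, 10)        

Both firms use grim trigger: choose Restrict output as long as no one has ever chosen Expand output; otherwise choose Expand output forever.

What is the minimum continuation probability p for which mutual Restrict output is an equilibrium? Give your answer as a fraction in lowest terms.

Expected cooperation value is 54 + p·54 + p²·54 + … = 54/(1−p); deviation gives 111 + p·10/(1−p).
54 ≥ 111(1−p) + 10p ⇒ 101p ≥ 57 ⇒ p ≥ 57/101.

57/101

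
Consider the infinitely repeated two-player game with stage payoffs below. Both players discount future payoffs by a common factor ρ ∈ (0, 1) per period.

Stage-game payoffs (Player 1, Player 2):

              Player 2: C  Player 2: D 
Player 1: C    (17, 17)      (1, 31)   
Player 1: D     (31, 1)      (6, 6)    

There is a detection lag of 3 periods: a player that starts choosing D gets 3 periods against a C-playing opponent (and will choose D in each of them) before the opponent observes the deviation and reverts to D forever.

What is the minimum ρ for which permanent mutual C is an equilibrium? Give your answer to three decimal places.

0.824

The best deviation is to choose D for all 3 undetected periods, earning 31 each, then 6 forever once detected.
Deviation value: 31(1−ρ^3)/(1−ρ) + 6ρ^3/(1−ρ); cooperation value: 17/(1−ρ).
IC: 17 ≥ 31(1−ρ^3) + 6ρ^3 = 31 − 25ρ^3.
So ρ^3 ≥ 14/25, giving ρ ≥ (14/25)^(1/3) ≈ 0.824.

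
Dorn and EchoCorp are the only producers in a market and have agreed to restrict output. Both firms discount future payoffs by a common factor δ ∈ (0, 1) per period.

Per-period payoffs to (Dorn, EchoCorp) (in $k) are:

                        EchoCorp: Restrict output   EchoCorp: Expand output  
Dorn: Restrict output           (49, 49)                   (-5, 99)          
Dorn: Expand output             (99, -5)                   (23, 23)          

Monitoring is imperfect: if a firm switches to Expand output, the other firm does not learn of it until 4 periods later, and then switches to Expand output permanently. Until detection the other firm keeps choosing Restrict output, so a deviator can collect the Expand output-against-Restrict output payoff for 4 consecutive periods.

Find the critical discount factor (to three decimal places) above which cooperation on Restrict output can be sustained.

0.901

Deviating for the 4 undetected periods gains 99−49 = 50 per period over cooperation, then loses 49−23 = 26 per period forever once punishment starts.
Gain: 50(1 + δ + … + δ^3); loss: 26·δ^4/(1−δ).
No profitable deviation ⇔ 50(1−δ^4) ≤ 26·δ^4, i.e. δ^4 ≥ 50/(50+26) = 25/38.
Hence δ ≥ (25/38)^(1/4) ≈ 0.901.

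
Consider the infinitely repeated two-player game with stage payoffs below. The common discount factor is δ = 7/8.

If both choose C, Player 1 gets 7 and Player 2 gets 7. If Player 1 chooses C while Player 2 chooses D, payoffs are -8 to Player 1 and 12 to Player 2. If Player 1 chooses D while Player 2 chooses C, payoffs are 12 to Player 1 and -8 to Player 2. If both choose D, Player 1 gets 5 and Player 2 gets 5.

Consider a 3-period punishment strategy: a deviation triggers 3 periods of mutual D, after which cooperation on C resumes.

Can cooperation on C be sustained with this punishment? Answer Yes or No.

No

IC: δ+…+δ^3 ≥ (12−7)/(7−5) = 5/2.
At δ = 7/8: partial sum = 2.3105 < 2.5000. Cooperation not sustainable.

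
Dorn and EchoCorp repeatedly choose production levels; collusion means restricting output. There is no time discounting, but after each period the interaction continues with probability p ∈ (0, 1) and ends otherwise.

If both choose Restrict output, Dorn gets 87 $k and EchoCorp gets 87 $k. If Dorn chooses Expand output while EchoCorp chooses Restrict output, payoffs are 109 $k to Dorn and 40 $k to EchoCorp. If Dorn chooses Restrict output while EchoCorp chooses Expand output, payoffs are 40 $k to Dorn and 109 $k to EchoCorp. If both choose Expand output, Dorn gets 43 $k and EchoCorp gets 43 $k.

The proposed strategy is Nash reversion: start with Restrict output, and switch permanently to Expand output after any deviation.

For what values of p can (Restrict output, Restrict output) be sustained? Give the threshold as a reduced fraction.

1/3

With no time discounting, the continuation probability p plays the role of the discount factor.
Grim-trigger IC: 87/(1−p) ≥ 109 + 43p/(1−p) ⇒ p ≥ (109−87)/(109−43) = 1/3.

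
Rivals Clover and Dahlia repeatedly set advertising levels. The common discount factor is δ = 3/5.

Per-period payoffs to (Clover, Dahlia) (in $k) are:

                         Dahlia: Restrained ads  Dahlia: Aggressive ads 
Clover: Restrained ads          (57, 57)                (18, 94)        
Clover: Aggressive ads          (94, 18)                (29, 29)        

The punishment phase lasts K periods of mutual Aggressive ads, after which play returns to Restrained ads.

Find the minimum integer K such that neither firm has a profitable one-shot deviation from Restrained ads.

5

No profitable deviation requires (57−29)(δ+…+δ^K) ≥ 94−57, i.e. δ+…+δ^K ≥ 37/28 ≈ 1.3214.
With δ = 3/5, the partial sums are K=1: 0.6000, K=2: 0.9600, K=3: 1.1760, K=4: 1.3056, K=5: 1.3834.
K = 5 is the first length at which the sum reaches 1.3214.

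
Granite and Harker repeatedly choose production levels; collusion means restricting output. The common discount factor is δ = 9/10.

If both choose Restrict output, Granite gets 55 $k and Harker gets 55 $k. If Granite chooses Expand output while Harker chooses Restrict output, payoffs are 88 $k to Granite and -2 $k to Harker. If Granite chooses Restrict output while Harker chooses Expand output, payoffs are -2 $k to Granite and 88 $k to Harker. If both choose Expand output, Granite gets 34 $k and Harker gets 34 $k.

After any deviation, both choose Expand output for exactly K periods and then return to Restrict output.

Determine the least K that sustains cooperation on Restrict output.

2

Need Σ_{k=1}^{K} δ^k ≥ (88−55)/(55−34) = 1.5714 at δ = 9/10.
At K = 1 the sum is 0.9000 < 1.5714; at K = 2 it is 1.7100 ≥ 1.5714.
So the minimum punishment length is K = 2.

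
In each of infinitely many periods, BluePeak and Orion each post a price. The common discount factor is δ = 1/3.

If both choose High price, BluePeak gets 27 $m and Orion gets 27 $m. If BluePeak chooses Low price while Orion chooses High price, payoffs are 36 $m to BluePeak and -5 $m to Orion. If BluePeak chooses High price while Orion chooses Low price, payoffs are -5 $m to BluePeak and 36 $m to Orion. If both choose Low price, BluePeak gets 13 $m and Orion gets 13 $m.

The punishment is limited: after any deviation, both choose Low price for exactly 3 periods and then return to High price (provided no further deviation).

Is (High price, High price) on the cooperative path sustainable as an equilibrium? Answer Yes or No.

No

A one-shot deviation gives 36 now, then 13 for 3 periods, then back to 27.
Gain from deviating: (36−27) today; loss: (27−13) in each of the next 3 periods.
No-deviation condition: (27−13)(δ+…+δ^3) ≥ 36−27, i.e. δ+…+δ^3 ≥ 9/14.
At δ = 1/3: δ+…+δ^3 = 0.4815 < 0.6429.
So cooperation is not sustainable.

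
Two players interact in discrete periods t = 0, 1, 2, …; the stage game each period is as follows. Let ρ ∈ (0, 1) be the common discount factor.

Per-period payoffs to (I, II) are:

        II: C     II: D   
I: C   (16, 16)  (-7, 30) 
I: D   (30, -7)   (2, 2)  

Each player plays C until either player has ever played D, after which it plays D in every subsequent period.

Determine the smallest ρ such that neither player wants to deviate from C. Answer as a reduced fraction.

Under grim trigger the critical discount factor is (T−C)/(T−P) with T = 30, C = 16, P = 2.
ρ* = (30−16)/(30−2) = 14/28 = 1/2.

1/2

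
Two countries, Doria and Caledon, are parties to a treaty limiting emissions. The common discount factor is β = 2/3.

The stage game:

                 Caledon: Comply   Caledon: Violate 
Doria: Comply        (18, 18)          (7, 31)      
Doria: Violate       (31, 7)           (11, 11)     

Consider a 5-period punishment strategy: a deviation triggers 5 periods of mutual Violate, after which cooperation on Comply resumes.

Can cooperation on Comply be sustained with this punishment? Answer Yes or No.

No

A one-shot deviation gives 31 now, then 11 for 5 periods, then back to 18.
Gain from deviating: (31−18) today; loss: (18−11) in each of the next 5 periods.
No-deviation condition: (18−11)(β+…+β^5) ≥ 31−18, i.e. β+…+β^5 ≥ 13/7.
At β = 2/3: β+…+β^5 = 1.7366 < 1.8571.
So cooperation is not sustainable.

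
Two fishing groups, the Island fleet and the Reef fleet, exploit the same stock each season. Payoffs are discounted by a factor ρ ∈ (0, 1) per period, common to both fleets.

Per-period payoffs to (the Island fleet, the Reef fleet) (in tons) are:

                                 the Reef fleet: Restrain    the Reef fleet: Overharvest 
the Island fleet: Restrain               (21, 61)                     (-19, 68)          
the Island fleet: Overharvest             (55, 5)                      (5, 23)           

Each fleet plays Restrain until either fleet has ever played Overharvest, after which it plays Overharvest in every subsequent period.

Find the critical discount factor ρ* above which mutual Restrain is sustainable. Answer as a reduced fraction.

For the Island fleet: deviation gain 55−21 = 34, per-period punishment loss 21−5 = 16. IC gives ρ ≥ 34/50 = 17/25.
For the Reef fleet: gain 7, loss 38 per period, so ρ ≥ 7/45.
The tighter constraint is the Island fleet's, so cooperation needs ρ ≥ 17/25.

17/25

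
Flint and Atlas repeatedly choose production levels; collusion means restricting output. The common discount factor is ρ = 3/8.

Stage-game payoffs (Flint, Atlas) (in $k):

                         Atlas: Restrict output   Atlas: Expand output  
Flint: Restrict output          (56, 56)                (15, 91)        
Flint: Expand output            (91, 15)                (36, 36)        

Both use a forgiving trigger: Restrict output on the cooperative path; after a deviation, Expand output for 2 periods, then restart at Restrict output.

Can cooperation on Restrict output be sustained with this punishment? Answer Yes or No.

A one-shot deviation gives 91 now, then 36 for 2 periods, then back to 56.
Gain from deviating: (91−56) today; loss: (56−36) in each of the next 2 periods.
No-deviation condition: (56−36)(ρ+…+ρ^2) ≥ 91−56, i.e. ρ+…+ρ^2 ≥ 7/4.
At ρ = 3/8: ρ+…+ρ^2 = 0.5156 < 1.7500.
So cooperation is not sustainable.

No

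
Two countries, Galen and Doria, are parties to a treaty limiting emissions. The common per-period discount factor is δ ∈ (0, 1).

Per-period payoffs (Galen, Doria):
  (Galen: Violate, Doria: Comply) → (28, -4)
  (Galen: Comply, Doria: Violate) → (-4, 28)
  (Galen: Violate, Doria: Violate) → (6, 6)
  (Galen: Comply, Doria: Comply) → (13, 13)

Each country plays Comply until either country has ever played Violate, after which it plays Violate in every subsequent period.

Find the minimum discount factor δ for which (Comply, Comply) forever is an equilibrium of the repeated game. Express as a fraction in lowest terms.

15/22

13/(1−δ) ≥ 28 + 6δ/(1−δ)
13 ≥ 28 − 22δ
δ ≥ 15/22.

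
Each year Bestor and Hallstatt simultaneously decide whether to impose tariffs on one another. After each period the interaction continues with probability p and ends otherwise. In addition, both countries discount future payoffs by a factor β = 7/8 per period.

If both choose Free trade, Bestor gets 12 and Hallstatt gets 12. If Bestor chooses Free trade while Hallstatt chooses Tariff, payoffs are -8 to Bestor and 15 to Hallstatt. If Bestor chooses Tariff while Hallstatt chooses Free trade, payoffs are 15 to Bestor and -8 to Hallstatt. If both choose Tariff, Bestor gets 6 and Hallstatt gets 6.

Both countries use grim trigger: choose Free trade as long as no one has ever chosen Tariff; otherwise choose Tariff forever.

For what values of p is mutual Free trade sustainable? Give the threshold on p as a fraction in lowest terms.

8/21

Expected continuation weight on next period's payoff is β·p = 7/8·p, which plays the role of the discount factor.
Cooperation requires 7/8·p ≥ (15−12)/(15−6) = 1/3, hence p ≥ 8/21.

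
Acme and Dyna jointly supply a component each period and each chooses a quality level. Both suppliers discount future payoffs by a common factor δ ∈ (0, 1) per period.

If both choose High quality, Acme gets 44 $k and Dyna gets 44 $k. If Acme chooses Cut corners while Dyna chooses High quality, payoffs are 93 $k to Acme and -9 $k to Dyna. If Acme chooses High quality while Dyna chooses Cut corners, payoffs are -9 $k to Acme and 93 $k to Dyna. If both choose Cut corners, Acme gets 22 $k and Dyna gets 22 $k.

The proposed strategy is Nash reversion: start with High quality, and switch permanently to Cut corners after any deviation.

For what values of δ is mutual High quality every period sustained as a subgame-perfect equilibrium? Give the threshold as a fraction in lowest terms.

49/71

One-period gain from deviating is 93 − 44 = 49. The loss is 44 − 22 = 22 in every subsequent period, with present value 22·δ/(1−δ).
Deviation is unprofitable when 22·δ/(1−δ) ≥ 49, i.e. δ/(1−δ) ≥ 49/22.
Equivalently δ ≥ 49/(49+22) = 49/71.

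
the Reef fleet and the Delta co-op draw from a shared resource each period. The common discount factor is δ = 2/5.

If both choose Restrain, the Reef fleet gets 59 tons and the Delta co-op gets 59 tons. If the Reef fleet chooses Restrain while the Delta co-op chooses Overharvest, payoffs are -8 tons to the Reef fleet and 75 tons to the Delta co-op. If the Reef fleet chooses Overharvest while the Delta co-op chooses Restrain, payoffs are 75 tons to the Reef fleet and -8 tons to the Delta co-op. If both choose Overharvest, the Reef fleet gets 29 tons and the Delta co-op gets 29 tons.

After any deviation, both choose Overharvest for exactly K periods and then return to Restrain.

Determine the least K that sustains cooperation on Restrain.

2

Need Σ_{k=1}^{K} δ^k ≥ (75−59)/(59−29) = 0.5333 at δ = 2/5.
At K = 1 the sum is 0.4000 < 0.5333; at K = 2 it is 0.5600 ≥ 0.5333.
So the minimum punishment length is K = 2.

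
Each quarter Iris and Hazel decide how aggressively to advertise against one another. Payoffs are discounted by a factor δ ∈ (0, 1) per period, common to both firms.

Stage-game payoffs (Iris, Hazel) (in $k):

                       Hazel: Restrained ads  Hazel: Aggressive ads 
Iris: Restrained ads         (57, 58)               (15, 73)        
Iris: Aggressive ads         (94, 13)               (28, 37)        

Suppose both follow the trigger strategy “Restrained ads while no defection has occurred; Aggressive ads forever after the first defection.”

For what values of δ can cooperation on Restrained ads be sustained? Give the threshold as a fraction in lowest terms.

Iris: cooperation gives 57 each period; deviation gives 94 once then 28 forever.
  57/(1−δ) ≥ 94 + 28δ/(1−δ) ⇒ δ ≥ 37/66.
Hazel: cooperation gives 58 each period; deviation gives 73 once then 37 forever.
  δ ≥ 15/36 = 5/12.
Both must hold, so the binding constraint is Iris's: δ ≥ 37/66.

37/66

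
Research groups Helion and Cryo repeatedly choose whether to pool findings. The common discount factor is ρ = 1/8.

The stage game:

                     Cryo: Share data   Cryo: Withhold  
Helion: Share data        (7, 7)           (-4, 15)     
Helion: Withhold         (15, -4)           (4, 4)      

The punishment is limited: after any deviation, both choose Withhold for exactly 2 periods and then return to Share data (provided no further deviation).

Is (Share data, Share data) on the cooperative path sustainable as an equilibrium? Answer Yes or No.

IC: ρ+…+ρ^2 ≥ (15−7)/(7−4) = 8/3.
At ρ = 1/8: partial sum = 0.1406 < 2.6667. Cooperation not sustainable.

No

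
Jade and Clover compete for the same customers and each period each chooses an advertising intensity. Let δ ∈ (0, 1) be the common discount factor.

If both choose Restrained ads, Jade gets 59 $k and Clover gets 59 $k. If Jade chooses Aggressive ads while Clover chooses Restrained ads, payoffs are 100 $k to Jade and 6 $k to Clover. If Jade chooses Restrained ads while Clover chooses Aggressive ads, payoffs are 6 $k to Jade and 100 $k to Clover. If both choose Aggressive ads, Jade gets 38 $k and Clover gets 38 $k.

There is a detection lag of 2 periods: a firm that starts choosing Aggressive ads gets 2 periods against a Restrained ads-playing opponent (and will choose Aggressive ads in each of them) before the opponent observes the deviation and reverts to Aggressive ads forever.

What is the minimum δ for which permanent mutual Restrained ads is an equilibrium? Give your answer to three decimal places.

A deviator earns 100 for 2 periods, then 38 forever; cooperating earns 59 forever. Multiplying the IC by (1−δ):
59 ≥ 100(1−δ^2) + 38δ^2, so 62·δ^2 ≥ 41 and δ^2 ≥ 41/62.
δ ≥ (41/62)^(1/2) ≈ 0.813.

0.813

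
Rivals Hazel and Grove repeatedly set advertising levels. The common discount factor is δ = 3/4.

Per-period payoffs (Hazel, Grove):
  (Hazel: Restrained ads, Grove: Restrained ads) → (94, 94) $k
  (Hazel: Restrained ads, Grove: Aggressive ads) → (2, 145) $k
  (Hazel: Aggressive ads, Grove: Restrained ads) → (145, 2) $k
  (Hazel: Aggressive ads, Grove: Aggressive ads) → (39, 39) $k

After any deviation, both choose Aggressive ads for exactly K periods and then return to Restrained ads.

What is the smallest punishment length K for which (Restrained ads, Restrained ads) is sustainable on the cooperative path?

IC: δ(1−δ^K)/(1−δ) ≥ (145−94)/(94−39) = 51/55.
With δ = 3/4: need 1 − δ^K ≥ 51/55·(1−3/4)/(3/4), i.e. δ^K ≤ 0.6909.
Since (3/4)^1 = 0.7500 and (3/4)^2 = 0.5625, the smallest such K is 2.

2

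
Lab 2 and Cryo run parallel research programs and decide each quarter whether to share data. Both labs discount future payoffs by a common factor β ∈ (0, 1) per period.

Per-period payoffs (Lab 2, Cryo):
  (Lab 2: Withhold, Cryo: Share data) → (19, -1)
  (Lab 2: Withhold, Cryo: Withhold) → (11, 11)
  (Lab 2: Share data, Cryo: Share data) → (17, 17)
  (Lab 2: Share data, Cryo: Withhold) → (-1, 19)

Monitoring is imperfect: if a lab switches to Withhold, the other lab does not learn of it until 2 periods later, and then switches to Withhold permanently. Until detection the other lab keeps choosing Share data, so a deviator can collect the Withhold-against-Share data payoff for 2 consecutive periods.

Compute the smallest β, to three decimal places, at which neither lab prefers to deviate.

Deviating for the 2 undetected periods gains 19−17 = 2 per period over cooperation, then loses 17−11 = 6 per period forever once punishment starts.
Gain: 2(1 + β + … + β^1); loss: 6·β^2/(1−β).
No profitable deviation ⇔ 2(1−β^2) ≤ 6·β^2, i.e. β^2 ≥ 2/(2+6) = 1/4.
Hence β ≥ (1/4)^(1/2) ≈ 0.500.

0.500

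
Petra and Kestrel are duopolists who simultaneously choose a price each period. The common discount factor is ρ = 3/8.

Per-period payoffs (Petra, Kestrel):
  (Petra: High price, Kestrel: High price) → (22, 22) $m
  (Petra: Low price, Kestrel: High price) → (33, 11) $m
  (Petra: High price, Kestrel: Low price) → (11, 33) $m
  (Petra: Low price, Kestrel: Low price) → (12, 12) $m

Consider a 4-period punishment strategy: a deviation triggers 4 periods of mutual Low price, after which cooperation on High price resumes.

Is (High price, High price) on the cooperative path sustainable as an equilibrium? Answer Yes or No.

No

Comparing payoff streams over the 5 periods until play realigns: cooperate → 22(1+ρ+…+ρ^4); deviate → 33 + 12(ρ+…+ρ^4).
Cooperation is sustained iff (22−12)(ρ+…+ρ^4) ≥ 33−22.
ρ+…+ρ^4 = 3/8·(1−(3/8)^4)/(1−3/8) = 0.5881, and (33−22)/(22−12) = 1.1000.
0.5881 < 1.1000, so cooperation is not sustainable.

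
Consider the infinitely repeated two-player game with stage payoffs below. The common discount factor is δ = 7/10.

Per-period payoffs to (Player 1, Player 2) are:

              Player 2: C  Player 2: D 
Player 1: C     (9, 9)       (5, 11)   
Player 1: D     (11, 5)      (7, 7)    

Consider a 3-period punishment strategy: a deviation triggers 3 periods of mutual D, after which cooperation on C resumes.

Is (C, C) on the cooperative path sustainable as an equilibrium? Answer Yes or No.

IC: δ+…+δ^3 ≥ (11−9)/(9−7) = 1.
At δ = 7/10: partial sum = 1.5330 ≥ 1.0000. Cooperation sustainable.

Yes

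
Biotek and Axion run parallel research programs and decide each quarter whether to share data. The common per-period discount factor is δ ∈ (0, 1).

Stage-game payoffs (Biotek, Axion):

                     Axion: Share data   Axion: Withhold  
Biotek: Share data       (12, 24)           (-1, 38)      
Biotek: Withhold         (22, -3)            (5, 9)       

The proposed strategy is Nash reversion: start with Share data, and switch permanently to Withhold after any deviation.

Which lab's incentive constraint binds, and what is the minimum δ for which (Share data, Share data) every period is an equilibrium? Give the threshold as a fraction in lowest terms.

Biotek: cooperation gives 12 each period; deviation gives 22 once then 5 forever.
  12/(1−δ) ≥ 22 + 5δ/(1−δ) ⇒ δ ≥ 10/17.
Axion: cooperation gives 24 each period; deviation gives 38 once then 9 forever.
  δ ≥ 14/29.
Both must hold, so the binding constraint is Biotek's: δ ≥ 10/17.

Biotek; δ ≥ 10/17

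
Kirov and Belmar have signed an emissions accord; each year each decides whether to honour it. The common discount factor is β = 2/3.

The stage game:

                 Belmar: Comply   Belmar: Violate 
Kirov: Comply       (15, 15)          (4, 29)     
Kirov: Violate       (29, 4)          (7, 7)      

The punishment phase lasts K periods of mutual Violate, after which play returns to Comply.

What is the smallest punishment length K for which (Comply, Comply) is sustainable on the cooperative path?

IC: β(1−β^K)/(1−β) ≥ (29−15)/(15−7) = 7/4.
With β = 2/3: need 1 − β^K ≥ 7/4·(1−2/3)/(2/3), i.e. β^K ≤ 0.1250.
Since (2/3)^5 = 0.1317 and (2/3)^6 = 0.0878, the smallest such K is 6.

6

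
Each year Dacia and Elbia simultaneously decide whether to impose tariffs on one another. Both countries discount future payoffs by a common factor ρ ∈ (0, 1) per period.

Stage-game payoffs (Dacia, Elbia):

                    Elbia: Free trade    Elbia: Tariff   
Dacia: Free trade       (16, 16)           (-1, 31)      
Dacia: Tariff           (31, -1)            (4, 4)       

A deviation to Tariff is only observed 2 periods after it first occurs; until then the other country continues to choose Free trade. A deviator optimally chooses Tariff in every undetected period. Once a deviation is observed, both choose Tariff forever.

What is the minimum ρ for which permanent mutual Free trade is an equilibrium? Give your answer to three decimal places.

A deviator earns 31 for 2 periods, then 4 forever; cooperating earns 16 forever. Multiplying the IC by (1−ρ):
16 ≥ 31(1−ρ^2) + 4ρ^2, so 27·ρ^2 ≥ 15 and ρ^2 ≥ 5/9.
ρ ≥ (5/9)^(1/2) ≈ 0.745.

0.745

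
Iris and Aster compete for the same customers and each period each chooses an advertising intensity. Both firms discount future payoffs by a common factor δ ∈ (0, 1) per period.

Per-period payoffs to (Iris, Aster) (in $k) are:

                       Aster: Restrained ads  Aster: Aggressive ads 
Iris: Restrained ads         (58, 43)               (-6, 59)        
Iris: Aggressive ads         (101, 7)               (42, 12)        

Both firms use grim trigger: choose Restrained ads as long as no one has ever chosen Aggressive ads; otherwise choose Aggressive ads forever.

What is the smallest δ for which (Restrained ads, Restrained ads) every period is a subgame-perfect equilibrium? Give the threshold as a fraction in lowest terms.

43/59

Iris's threshold: (101−58)/(101−42) = 43/59.
Aster's threshold: (59−43)/(59−12) = 16/47.
43/59 > 16/47, so Iris binds and δ* = 43/59.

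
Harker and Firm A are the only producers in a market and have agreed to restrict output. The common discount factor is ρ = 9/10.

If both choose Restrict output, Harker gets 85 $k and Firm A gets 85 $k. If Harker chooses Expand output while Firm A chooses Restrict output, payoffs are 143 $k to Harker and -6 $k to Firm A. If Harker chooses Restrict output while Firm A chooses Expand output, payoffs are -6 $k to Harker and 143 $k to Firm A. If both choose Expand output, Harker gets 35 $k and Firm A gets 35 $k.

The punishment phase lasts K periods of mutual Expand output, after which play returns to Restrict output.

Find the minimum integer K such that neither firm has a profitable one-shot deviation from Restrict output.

IC: ρ(1−ρ^K)/(1−ρ) ≥ (143−85)/(85−35) = 29/25.
With ρ = 9/10: need 1 − ρ^K ≥ 29/25·(1−9/10)/(9/10), i.e. ρ^K ≤ 0.8711.
Since (9/10)^1 = 0.9000 and (9/10)^2 = 0.8100, the smallest such K is 2.

2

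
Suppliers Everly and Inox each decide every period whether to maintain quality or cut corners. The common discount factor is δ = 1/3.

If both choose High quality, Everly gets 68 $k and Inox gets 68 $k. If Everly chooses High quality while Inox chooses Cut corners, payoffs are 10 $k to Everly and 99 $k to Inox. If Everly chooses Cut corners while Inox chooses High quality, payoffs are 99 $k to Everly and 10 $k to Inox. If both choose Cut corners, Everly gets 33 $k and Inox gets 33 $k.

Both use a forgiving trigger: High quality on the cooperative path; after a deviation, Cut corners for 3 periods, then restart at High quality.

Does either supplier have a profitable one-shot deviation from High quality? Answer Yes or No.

IC: δ+…+δ^3 ≥ (99−68)/(68−33) = 31/35.
At δ = 1/3: partial sum = 0.4815 < 0.8857. Cooperation not sustainable.

Yes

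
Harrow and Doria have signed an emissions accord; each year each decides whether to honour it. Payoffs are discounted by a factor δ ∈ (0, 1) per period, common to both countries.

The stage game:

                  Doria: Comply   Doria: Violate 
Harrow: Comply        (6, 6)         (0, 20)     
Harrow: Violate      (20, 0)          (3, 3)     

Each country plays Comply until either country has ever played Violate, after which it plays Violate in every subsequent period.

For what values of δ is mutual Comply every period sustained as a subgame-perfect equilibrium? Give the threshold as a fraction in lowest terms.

One-period gain from deviating is 20 − 6 = 14. The loss is 6 − 3 = 3 in every subsequent period, with present value 3·δ/(1−δ).
Deviation is unprofitable when 3·δ/(1−δ) ≥ 14, i.e. δ/(1−δ) ≥ 14/3.
Equivalently δ ≥ 14/(14+3) = 14/17.

14/17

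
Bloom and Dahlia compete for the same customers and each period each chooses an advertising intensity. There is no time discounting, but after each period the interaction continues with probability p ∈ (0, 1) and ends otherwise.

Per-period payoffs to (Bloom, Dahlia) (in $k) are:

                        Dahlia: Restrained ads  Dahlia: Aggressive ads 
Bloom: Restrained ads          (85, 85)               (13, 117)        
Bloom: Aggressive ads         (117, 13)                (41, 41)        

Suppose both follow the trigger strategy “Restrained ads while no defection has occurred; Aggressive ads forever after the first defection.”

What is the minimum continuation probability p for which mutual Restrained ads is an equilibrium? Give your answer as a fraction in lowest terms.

8/19

Expected cooperation value is 85 + p·85 + p²·85 + … = 85/(1−p); deviation gives 117 + p·41/(1−p).
85 ≥ 117(1−p) + 41p ⇒ 76p ≥ 32 ⇒ p ≥ 32/76 = 8/19.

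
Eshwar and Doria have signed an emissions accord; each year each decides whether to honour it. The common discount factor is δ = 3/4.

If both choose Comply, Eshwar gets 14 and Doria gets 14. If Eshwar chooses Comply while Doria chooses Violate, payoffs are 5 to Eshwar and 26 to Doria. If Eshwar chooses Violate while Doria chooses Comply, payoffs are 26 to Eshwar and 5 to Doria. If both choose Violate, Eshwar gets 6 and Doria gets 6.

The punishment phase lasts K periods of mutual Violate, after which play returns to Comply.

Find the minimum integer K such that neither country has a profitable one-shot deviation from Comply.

3

Need Σ_{k=1}^{K} δ^k ≥ (26−14)/(14−6) = 1.5000 at δ = 3/4.
At K = 2 the sum is 1.3125 < 1.5000; at K = 3 it is 1.7344 ≥ 1.5000.
So the minimum punishment length is K = 3.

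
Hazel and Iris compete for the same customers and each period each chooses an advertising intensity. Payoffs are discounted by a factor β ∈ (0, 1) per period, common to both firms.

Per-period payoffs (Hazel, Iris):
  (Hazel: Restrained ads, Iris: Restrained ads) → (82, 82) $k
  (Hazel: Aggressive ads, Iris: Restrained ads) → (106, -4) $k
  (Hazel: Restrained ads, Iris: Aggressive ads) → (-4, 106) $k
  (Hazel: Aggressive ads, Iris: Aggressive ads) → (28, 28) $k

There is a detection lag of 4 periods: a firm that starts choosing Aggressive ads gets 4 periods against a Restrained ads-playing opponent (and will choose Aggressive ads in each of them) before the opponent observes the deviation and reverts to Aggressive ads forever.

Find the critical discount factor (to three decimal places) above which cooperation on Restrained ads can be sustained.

0.745

A deviator earns 106 for 4 periods, then 28 forever; cooperating earns 82 forever. Multiplying the IC by (1−β):
82 ≥ 106(1−β^4) + 28β^4, so 78·β^4 ≥ 24 and β^4 ≥ 4/13.
β ≥ (4/13)^(1/4) ≈ 0.745.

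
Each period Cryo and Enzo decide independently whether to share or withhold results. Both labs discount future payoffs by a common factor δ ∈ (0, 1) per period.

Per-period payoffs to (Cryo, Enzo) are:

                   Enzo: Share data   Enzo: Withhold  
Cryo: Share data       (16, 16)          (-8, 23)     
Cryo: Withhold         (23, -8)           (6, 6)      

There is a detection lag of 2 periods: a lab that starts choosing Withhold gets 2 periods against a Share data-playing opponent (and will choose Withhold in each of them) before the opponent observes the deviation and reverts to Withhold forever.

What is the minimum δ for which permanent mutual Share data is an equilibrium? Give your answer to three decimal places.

0.642

Deviating for the 2 undetected periods gains 23−16 = 7 per period over cooperation, then loses 16−6 = 10 per period forever once punishment starts.
Gain: 7(1 + δ + … + δ^1); loss: 10·δ^2/(1−δ).
No profitable deviation ⇔ 7(1−δ^2) ≤ 10·δ^2, i.e. δ^2 ≥ 7/(7+10) = 7/17.
Hence δ ≥ (7/17)^(1/2) ≈ 0.642.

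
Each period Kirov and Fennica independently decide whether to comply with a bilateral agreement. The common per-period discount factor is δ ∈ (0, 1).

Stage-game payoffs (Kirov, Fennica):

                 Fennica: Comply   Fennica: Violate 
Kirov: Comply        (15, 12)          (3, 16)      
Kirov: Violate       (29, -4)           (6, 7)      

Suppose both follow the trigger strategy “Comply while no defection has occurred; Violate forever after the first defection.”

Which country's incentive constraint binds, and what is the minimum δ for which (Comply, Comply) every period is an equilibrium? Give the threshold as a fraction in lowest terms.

Kirov's threshold: (29−15)/(29−6) = 14/23.
Fennica's threshold: (16−12)/(16−7) = 4/9.
14/23 > 4/9, so Kirov binds and δ* = 14/23.

Kirov; δ ≥ 14/23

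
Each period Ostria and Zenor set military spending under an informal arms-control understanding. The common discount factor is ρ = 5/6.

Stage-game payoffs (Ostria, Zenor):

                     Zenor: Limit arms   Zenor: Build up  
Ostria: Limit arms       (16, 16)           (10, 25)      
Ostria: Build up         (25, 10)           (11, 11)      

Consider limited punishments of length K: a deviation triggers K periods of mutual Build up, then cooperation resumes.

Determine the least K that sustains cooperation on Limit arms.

IC: ρ(1−ρ^K)/(1−ρ) ≥ (25−16)/(16−11) = 9/5.
With ρ = 5/6: need 1 − ρ^K ≥ 9/5·(1−5/6)/(5/6), i.e. ρ^K ≤ 0.6400.
Since (5/6)^2 = 0.6944 and (5/6)^3 = 0.5787, the smallest such K is 3.

3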